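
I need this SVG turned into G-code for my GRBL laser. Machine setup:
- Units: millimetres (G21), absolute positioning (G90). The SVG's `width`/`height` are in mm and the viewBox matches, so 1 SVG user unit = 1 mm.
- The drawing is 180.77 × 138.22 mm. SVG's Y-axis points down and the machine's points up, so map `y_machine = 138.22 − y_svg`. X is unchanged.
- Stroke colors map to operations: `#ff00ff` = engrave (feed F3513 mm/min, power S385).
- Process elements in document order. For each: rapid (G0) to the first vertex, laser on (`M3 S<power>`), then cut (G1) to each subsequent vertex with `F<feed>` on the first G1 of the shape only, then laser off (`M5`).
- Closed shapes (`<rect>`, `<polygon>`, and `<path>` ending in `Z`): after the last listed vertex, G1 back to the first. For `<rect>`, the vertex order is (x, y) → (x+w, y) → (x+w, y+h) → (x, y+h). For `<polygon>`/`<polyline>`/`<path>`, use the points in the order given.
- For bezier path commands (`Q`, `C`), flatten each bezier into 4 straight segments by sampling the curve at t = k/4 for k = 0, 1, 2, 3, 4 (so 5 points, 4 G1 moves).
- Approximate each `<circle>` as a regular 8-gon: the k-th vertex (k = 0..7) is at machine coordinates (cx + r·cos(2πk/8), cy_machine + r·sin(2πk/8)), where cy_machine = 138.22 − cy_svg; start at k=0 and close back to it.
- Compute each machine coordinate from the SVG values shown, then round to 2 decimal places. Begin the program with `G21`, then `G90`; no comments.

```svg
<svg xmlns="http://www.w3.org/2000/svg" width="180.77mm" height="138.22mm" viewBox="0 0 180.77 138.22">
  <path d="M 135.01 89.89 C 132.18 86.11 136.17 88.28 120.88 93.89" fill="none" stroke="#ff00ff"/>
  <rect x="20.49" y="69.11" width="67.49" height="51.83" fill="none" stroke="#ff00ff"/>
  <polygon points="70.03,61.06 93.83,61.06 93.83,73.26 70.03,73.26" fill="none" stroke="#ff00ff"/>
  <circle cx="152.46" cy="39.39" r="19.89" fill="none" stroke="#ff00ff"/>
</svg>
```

1 u = 1 mm; y_m = 138.22 − y.

[1] `<path>` cubic bezier, #ff00ff→engrave S385 F3513: (135.01,48.33) → (133.76,50.09) → (132.62,49.85) → (129.14,47.85) → (120.88,44.33)

[2] `<rect>` rectangle, #ff00ff→engrave S385 F3513: (20.49,69.11) → (87.98,69.11) → (87.98,17.28) → (20.49,17.28) → (20.49,69.11) (closed)

[3] `<polygon>` rectangle, #ff00ff→engrave S385 F3513: (70.03,77.16) → (93.83,77.16) → (93.83,64.96) → (70.03,64.96) → (70.03,77.16) (closed)

[4] `<circle>` circle, #ff00ff→engrave S385 F3513: (172.35,98.83) → (166.52,112.89) → (152.46,118.72) → (138.40,112.89) → (132.57,98.83) → (138.40,84.77) → (152.46,78.94) → (166.52,84.77) → (172.35,98.83) (closed)

G21
G90
G0 X135.01 Y48.33
M3 S385
G1 X133.76 Y50.09 F3513
G1 X132.62 Y49.85
G1 X129.14 Y47.85
G1 X120.88 Y44.33
M5
G0 X20.49 Y69.11
M3 S385
G1 X87.98 Y69.11 F3513
G1 X87.98 Y17.28
G1 X20.49 Y17.28
G1 X20.49 Y69.11
M5
G0 X70.03 Y77.16
M3 S385
G1 X93.83 Y77.16 F3513
G1 X93.83 Y64.96
G1 X70.03 Y64.96
G1 X70.03 Y77.16
M5
G0 X172.35 Y98.83
M3 S385
G1 X166.52 Y112.89 F3513
G1 X152.46 Y118.72
G1 X138.40 Y112.89
G1 X132.57 Y98.83
G1 X138.40 Y84.77
G1 X152.46 Y78.94
G1 X166.52 Y84.77
G1 X172.35 Y98.83
M5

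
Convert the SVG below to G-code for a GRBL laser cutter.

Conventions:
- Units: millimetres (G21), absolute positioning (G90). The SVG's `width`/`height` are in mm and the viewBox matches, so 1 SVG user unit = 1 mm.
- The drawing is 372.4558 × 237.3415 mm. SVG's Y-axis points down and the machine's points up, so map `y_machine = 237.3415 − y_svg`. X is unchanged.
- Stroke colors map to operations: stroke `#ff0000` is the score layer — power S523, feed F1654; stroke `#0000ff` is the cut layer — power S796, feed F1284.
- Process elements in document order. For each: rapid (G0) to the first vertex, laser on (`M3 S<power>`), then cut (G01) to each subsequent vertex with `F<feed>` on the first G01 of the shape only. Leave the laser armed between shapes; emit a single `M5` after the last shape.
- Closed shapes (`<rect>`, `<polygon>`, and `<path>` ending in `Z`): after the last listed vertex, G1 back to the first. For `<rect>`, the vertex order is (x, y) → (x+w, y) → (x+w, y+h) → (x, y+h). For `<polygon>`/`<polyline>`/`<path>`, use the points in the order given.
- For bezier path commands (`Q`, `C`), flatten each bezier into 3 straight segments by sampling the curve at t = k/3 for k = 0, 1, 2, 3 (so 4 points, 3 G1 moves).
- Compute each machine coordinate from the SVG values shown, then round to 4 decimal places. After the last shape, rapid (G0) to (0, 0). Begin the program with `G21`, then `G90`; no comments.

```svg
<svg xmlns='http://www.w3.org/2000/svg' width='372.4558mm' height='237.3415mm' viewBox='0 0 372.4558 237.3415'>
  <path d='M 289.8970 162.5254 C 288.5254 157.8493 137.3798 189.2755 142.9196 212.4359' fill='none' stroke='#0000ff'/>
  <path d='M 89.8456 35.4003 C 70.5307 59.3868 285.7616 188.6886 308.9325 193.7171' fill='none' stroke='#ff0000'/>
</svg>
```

viewBox `0 0 372.4558 237.3415` with mm width/height → 1 unit = 1 mm. Flip: y_m = 237.3415 − y_svg.

**Shape 1** — `<path>` cubic bezier, stroke `#0000ff` → cut (S796, F1284). Control points (SVG): P0=(289.8970,162.5254), P1=(288.5254,157.8493), P2=(137.3798,189.2755), P3=(142.9196,212.4359); sampled at t=k/3. Machine vertices: (289.8970,74.8161) → (249.9511,69.1014) → (178.2579,49.1780) → (142.9196,24.9056). Open path.

**Shape 2** — `<path>` cubic bezier, stroke `#ff0000` → score (S523, F1654). Control points (SVG): P0=(89.8456,35.4003), P1=(70.5307,59.3868), P2=(285.7616,188.6886), P3=(308.9325,193.7171); sampled at t=k/3. Machine vertices: (89.8456,201.9412) → (132.9124,151.3529) → (237.5418,81.5741) → (308.9325,43.6244). Open path.

G21
G90
G0 X289.8970 Y74.8161
M3 S796
G01 X249.9511 Y69.1014 F1284
G01 X178.2579 Y49.1780
G01 X142.9196 Y24.9056
G0 X89.8456 Y201.9412
M3 S523
G01 X132.9124 Y151.3529 F1654
G01 X237.5418 Y81.5741
G01 X308.9325 Y43.6244
M5
G0 X0.0000 Y0.0000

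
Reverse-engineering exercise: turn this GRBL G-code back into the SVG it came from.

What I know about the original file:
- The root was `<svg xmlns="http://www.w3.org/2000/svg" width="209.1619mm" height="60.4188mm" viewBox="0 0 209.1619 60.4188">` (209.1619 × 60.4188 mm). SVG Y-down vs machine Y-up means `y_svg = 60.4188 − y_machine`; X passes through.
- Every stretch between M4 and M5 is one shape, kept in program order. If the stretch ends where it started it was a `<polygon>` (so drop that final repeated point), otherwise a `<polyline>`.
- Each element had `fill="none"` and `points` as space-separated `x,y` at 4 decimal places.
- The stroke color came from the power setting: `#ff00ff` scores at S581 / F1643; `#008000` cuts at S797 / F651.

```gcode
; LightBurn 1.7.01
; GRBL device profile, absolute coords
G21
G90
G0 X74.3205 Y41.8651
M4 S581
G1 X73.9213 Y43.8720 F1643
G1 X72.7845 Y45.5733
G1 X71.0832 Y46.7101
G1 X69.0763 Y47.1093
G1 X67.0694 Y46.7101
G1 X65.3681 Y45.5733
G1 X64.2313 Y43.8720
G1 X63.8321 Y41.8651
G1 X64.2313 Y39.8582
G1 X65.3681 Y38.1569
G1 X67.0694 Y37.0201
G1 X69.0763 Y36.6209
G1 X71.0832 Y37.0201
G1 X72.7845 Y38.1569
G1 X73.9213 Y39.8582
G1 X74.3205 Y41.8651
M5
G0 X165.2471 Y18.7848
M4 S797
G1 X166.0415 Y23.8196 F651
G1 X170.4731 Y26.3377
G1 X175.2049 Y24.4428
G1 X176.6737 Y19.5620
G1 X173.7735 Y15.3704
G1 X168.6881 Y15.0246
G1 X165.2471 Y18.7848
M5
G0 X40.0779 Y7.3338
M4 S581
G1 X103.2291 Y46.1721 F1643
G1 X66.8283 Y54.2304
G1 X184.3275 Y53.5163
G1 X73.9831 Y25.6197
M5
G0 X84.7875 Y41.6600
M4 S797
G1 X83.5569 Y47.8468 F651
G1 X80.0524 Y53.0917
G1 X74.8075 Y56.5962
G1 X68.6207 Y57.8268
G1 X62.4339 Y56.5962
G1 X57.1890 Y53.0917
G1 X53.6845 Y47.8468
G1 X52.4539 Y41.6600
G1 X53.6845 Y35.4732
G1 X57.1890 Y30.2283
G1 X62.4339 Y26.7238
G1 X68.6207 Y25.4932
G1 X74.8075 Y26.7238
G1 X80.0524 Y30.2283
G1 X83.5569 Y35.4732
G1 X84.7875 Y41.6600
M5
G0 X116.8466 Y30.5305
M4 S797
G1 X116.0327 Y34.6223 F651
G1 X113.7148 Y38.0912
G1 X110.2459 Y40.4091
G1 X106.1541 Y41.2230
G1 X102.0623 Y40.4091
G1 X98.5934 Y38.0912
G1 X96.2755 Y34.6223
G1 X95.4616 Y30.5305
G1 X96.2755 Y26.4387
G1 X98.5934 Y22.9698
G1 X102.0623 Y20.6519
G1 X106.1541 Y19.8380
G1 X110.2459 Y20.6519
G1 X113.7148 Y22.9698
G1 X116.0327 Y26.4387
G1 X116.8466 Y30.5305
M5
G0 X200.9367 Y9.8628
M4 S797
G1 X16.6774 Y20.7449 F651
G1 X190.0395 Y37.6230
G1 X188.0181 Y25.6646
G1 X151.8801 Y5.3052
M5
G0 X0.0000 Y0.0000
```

Each laser-on run becomes one SVG element. Flip Y back into SVG space with y_svg = 60.4188 − y_machine.

Run 1: S581 ⇒ score layer `#ff00ff`. The run returns to its start, so emit a `<polygon>` with points (Y-flipped): 74.3205,18.5537 73.9213,16.5468 72.7845,14.8455 71.0832,13.7087 69.0763,13.3095 67.0694,13.7087 65.3681,14.8455 64.2313,16.5468 63.8321,18.5537 64.2313,20.5606 65.3681,22.2619 67.0694,23.3987 69.0763,23.7979 71.0832,23.3987 72.7845,22.2619 73.9213,20.5606.

Run 2: the run's S797 means `#008000` (cut). The run returns to its start, so emit a `<polygon>` with points (Y-flipped): 165.2471,41.6340 166.0415,36.5992 170.4731,34.0811 175.2049,35.9760 176.6737,40.8568 173.7735,45.0484 168.6881,45.3942.

Run 3: the run's S581 means `#ff00ff` (score). The run is open, so emit a `<polyline>` with points (Y-flipped): 40.0779,53.0850 103.2291,14.2467 66.8283,6.1884 184.3275,6.9025 73.9831,34.7991.

Run 4: power S797 maps to stroke `#008000` (cut). The run returns to its start, so emit a `<polygon>` with points (Y-flipped): 84.7875,18.7588 83.5569,12.5720 80.0524,7.3271 74.8075,3.8226 68.6207,2.5920 62.4339,3.8226 57.1890,7.3271 53.6845,12.5720 52.4539,18.7588 53.6845,24.9456 57.1890,30.1905 62.4339,33.6950 68.6207,34.9256 74.8075,33.6950 80.0524,30.1905 83.5569,24.9456.

Run 5: power S797 maps to stroke `#008000` (cut). The run returns to its start, so emit a `<polygon>` with points (Y-flipped): 116.8466,29.8883 116.0327,25.7965 113.7148,22.3276 110.2459,20.0097 106.1541,19.1958 102.0623,20.0097 98.5934,22.3276 96.2755,25.7965 95.4616,29.8883 96.2755,33.9801 98.5934,37.4490 102.0623,39.7669 106.1541,40.5808 110.2459,39.7669 113.7148,37.4490 116.0327,33.9801.

Run 6: power S797 maps to stroke `#008000` (cut). The run is open, so emit a `<polyline>` with points (Y-flipped): 200.9367,50.5560 16.6774,39.6739 190.0395,22.7958 188.0181,34.7542 151.8801,55.1136.

<svg xmlns="http://www.w3.org/2000/svg" width="209.1619mm" height="60.4188mm" viewBox="0 0 209.1619 60.4188">
  <polygon points="74.3205,18.5537 73.9213,16.5468 72.7845,14.8455 71.0832,13.7087 69.0763,13.3095 67.0694,13.7087 65.3681,14.8455 64.2313,16.5468 63.8321,18.5537 64.2313,20.5606 65.3681,22.2619 67.0694,23.3987 69.0763,23.7979 71.0832,23.3987 72.7845,22.2619 73.9213,20.5606" fill="none" stroke="#ff00ff"/>
  <polygon points="165.2471,41.6340 166.0415,36.5992 170.4731,34.0811 175.2049,35.9760 176.6737,40.8568 173.7735,45.0484 168.6881,45.3942" fill="none" stroke="#008000"/>
  <polyline points="40.0779,53.0850 103.2291,14.2467 66.8283,6.1884 184.3275,6.9025 73.9831,34.7991" fill="none" stroke="#ff00ff"/>
  <polygon points="84.7875,18.7588 83.5569,12.5720 80.0524,7.3271 74.8075,3.8226 68.6207,2.5920 62.4339,3.8226 57.1890,7.3271 53.6845,12.5720 52.4539,18.7588 53.6845,24.9456 57.1890,30.1905 62.4339,33.6950 68.6207,34.9256 74.8075,33.6950 80.0524,30.1905 83.5569,24.9456" fill="none" stroke="#008000"/>
  <polygon points="116.8466,29.8883 116.0327,25.7965 113.7148,22.3276 110.2459,20.0097 106.1541,19.1958 102.0623,20.0097 98.5934,22.3276 96.2755,25.7965 95.4616,29.8883 96.2755,33.9801 98.5934,37.4490 102.0623,39.7669 106.1541,40.5808 110.2459,39.7669 113.7148,37.4490 116.0327,33.9801" fill="none" stroke="#008000"/>
  <polyline points="200.9367,50.5560 16.6774,39.6739 190.0395,22.7958 188.0181,34.7542 151.8801,55.1136" fill="none" stroke="#008000"/>
</svg>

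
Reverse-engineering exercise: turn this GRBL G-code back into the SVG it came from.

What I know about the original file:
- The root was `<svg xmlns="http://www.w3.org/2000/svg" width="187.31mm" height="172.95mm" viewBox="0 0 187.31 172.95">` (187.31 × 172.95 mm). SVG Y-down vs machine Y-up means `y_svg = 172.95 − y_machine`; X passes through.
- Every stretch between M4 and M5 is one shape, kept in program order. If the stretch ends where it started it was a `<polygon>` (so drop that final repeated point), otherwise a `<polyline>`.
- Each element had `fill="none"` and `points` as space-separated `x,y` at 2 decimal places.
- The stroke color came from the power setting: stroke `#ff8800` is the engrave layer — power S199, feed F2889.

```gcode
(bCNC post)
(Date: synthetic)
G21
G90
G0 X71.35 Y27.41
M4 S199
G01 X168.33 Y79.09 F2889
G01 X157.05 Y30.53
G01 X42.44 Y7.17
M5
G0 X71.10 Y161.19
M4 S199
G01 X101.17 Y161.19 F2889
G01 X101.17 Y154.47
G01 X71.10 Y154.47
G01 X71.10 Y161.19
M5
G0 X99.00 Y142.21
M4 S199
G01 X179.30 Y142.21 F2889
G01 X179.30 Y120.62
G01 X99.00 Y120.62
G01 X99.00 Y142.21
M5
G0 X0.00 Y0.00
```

<svg xmlns="http://www.w3.org/2000/svg" width="187.31mm" height="172.95mm" viewBox="0 0 187.31 172.95">
  <polyline points="71.35,145.54 168.33,93.86 157.05,142.42 42.44,165.78" fill="none" stroke="#ff8800"/>
  <polygon points="71.10,11.76 101.17,11.76 101.17,18.48 71.10,18.48" fill="none" stroke="#ff8800"/>
  <polygon points="99.00,30.74 179.30,30.74 179.30,52.33 99.00,52.33" fill="none" stroke="#ff8800"/>
</svg>

Each laser-on run becomes one SVG element. Flip Y back into SVG space with y_svg = 172.95 − y_machine. Every run uses S199, so all elements get stroke `#ff8800` (engrave).

Run 1: The run is open, so emit a `<polyline>` with points (Y-flipped): 71.35,145.54 168.33,93.86 157.05,142.42 42.44,165.78.

Run 2: The run returns to its start, so emit a `<polygon>` with points (Y-flipped): 71.10,11.76 101.17,11.76 101.17,18.48 71.10,18.48.

Run 3: The run returns to its start, so emit a `<polygon>` with points (Y-flipped): 99.00,30.74 179.30,30.74 179.30,52.33 99.00,52.33.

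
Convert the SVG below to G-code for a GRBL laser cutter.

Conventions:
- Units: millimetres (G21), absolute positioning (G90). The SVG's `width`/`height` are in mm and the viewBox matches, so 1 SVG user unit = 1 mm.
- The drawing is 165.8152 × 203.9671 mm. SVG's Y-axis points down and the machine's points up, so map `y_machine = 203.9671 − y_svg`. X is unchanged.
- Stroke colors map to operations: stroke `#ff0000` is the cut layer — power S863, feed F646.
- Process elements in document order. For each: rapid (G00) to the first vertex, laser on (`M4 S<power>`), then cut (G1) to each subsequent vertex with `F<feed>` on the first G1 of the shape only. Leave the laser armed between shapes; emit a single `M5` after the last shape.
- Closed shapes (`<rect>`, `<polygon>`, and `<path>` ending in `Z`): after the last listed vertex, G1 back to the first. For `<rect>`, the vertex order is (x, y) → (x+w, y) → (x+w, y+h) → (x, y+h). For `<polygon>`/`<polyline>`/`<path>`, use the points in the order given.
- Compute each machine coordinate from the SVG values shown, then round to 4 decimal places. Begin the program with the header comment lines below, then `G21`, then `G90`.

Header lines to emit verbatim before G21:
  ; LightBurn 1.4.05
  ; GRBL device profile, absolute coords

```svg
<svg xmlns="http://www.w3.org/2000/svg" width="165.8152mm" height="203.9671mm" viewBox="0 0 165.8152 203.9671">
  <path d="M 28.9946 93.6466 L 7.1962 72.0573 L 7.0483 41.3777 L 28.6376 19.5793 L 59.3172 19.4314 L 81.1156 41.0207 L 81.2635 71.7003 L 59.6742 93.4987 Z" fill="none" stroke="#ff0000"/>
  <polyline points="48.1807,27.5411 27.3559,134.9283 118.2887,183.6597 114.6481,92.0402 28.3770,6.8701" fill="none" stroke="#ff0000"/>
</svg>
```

Since the viewBox matches the mm dimensions, user units are millimetres directly. The only transform is the Y-flip y_m = 203.9671 − y_svg.

Shape 1 is a regular polygon drawn with `<path>`. Its stroke #ff0000 means cut at S863, F646. After flipping Y the toolpath is (28.9946,110.3205) → (7.1962,131.9098) → (7.0483,162.5894) → (28.6376,184.3878) → (59.3172,184.5357) → (81.1156,162.9464) → (81.2635,132.2668) → (59.6742,110.4684) → (28.9946,110.3205), returning to the start.

Shape 2 is a open polyline drawn with `<polyline>`. Its stroke #ff0000 means cut at S863, F646. After flipping Y the toolpath is (48.1807,176.4260) → (27.3559,69.0388) → (118.2887,20.3074) → (114.6481,111.9269) → (28.3770,197.0970).

; LightBurn 1.4.05
; GRBL device profile, absolute coords
G21
G90
G00 X28.9946 Y110.3205
M4 S863
G1 X7.1962 Y131.9098 F646
G1 X7.0483 Y162.5894
G1 X28.6376 Y184.3878
G1 X59.3172 Y184.5357
G1 X81.1156 Y162.9464
G1 X81.2635 Y132.2668
G1 X59.6742 Y110.4684
G1 X28.9946 Y110.3205
G00 X48.1807 Y176.4260
M4 S863
G1 X27.3559 Y69.0388 F646
G1 X118.2887 Y20.3074
G1 X114.6481 Y111.9269
G1 X28.3770 Y197.0970
M5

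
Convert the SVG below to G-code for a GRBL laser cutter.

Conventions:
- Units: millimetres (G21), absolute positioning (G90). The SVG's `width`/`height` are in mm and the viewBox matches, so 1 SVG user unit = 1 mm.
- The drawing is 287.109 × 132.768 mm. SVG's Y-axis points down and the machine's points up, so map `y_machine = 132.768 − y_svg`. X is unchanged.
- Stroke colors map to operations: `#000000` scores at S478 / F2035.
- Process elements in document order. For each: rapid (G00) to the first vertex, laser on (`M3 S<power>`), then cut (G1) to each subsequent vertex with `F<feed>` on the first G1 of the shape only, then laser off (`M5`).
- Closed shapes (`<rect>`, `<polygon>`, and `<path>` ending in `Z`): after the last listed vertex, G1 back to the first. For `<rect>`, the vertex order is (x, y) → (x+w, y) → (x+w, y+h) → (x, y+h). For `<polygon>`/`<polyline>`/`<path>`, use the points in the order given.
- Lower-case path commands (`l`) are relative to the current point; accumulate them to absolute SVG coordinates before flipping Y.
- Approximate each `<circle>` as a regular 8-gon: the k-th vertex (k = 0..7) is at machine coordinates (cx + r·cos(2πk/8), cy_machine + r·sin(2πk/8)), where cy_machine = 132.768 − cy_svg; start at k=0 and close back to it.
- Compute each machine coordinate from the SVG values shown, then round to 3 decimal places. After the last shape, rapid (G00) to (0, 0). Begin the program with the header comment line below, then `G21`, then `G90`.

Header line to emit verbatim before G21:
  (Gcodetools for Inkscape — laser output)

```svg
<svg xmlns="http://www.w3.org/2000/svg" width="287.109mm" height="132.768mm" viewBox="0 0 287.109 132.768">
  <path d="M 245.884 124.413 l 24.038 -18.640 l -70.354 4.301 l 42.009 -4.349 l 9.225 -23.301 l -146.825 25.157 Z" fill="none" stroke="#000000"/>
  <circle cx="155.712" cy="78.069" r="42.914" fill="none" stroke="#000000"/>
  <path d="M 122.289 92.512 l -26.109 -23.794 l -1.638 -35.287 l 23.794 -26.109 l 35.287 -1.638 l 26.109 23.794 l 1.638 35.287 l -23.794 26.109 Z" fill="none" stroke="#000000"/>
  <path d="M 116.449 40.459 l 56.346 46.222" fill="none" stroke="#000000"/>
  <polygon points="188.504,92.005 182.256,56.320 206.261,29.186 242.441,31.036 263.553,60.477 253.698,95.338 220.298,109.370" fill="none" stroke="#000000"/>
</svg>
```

(Gcodetools for Inkscape — laser output)
G21
G90
G00 X245.884 Y8.355
M3 S478
G1 X269.922 Y26.995 F2035
G1 X199.568 Y22.694
G1 X241.577 Y27.043
G1 X250.802 Y50.344
G1 X103.977 Y25.187
G1 X245.884 Y8.355
M5
G00 X198.626 Y54.699
M3 S478
G1 X186.057 Y85.044 F2035
G1 X155.712 Y97.613
G1 X125.367 Y85.044
G1 X112.798 Y54.699
G1 X125.367 Y24.354
G1 X155.712 Y11.785
G1 X186.057 Y24.354
G1 X198.626 Y54.699
M5
G00 X122.289 Y40.256
M3 S478
G1 X96.180 Y64.050 F2035
G1 X94.542 Y99.337
G1 X118.336 Y125.446
G1 X153.623 Y127.084
G1 X179.732 Y103.290
G1 X181.370 Y68.003
G1 X157.576 Y41.894
G1 X122.289 Y40.256
M5
G00 X116.449 Y92.309
M3 S478
G1 X172.795 Y46.087 F2035
M5
G00 X188.504 Y40.763
M3 S478
G1 X182.256 Y76.448 F2035
G1 X206.261 Y103.582
G1 X242.441 Y101.732
G1 X263.553 Y72.291
G1 X253.698 Y37.430
G1 X220.298 Y23.398
G1 X188.504 Y40.763
M5
G00 X0.000 Y0.000

viewBox `0 0 287.109 132.768` with mm width/height → 1 unit = 1 mm. Flip: y_m = 132.768 − y_svg.

**Shape 1** — `<path>` closed polygon, stroke `#000000` → score (S478, F2035). Machine vertices: (245.884,8.355) → (269.922,26.995) → (199.568,22.694) → (241.577,27.043) → (250.802,50.344) → (103.977,25.187) → (245.884,8.355). Closed: final G1 returns to the first vertex.

**Shape 2** — `<circle>` circle, stroke `#000000` → score (S478, F2035). Machine vertices: (198.626,54.699) → (186.057,85.044) → (155.712,97.613) → (125.367,85.044) → (112.798,54.699) → (125.367,24.354) → (155.712,11.785) → (186.057,24.354) → (198.626,54.699). Closed: final G1 returns to the first vertex.

**Shape 3** — `<path>` regular polygon, stroke `#000000` → score (S478, F2035). Machine vertices: (122.289,40.256) → (96.180,64.050) → (94.542,99.337) → (118.336,125.446) → (153.623,127.084) → (179.732,103.290) → (181.370,68.003) → (157.576,41.894) → (122.289,40.256). Closed: final G1 returns to the first vertex.

**Shape 4** — `<path>` line segment, stroke `#000000` → score (S478, F2035). Machine vertices: (116.449,92.309) → (172.795,46.087). Open path.

**Shape 5** — `<polygon>` regular polygon, stroke `#000000` → score (S478, F2035). Machine vertices: (188.504,40.763) → (182.256,76.448) → (206.261,103.582) → (242.441,101.732) → (263.553,72.291) → (253.698,37.430) → (220.298,23.398) → (188.504,40.763). Closed: final G1 returns to the first vertex.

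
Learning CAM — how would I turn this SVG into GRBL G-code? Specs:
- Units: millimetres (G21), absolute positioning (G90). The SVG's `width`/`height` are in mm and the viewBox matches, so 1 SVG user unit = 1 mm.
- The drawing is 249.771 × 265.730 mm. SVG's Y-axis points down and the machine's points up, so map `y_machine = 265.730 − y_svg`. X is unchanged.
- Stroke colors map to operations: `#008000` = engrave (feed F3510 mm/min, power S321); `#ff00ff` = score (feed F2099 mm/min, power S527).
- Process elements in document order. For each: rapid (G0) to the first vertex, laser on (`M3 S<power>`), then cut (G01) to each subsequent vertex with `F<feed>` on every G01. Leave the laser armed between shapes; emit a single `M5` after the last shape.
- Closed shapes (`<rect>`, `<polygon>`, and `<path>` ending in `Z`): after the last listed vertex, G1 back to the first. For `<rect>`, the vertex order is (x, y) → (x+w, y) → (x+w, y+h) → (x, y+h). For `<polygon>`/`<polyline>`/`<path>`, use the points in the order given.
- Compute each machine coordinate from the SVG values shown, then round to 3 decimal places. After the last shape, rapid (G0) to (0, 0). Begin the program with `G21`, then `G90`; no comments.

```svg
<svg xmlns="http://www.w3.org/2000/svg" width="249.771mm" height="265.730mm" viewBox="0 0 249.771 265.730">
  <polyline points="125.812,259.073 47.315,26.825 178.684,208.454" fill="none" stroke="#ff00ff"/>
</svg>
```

G21
G90
G0 X125.812 Y6.657
M3 S527
G01 X47.315 Y238.905 F2099
G01 X178.684 Y57.276 F2099
M5
G0 X0.000 Y0.000

viewBox `0 0 249.771 265.730` with mm width/height → 1 unit = 1 mm. Flip: y_m = 265.730 − y_svg.

**Shape 1** — `<polyline>` open polyline, stroke `#ff00ff` → score (S527, F2099). Machine vertices: (125.812,6.657) → (47.315,238.905) → (178.684,57.276). Open path.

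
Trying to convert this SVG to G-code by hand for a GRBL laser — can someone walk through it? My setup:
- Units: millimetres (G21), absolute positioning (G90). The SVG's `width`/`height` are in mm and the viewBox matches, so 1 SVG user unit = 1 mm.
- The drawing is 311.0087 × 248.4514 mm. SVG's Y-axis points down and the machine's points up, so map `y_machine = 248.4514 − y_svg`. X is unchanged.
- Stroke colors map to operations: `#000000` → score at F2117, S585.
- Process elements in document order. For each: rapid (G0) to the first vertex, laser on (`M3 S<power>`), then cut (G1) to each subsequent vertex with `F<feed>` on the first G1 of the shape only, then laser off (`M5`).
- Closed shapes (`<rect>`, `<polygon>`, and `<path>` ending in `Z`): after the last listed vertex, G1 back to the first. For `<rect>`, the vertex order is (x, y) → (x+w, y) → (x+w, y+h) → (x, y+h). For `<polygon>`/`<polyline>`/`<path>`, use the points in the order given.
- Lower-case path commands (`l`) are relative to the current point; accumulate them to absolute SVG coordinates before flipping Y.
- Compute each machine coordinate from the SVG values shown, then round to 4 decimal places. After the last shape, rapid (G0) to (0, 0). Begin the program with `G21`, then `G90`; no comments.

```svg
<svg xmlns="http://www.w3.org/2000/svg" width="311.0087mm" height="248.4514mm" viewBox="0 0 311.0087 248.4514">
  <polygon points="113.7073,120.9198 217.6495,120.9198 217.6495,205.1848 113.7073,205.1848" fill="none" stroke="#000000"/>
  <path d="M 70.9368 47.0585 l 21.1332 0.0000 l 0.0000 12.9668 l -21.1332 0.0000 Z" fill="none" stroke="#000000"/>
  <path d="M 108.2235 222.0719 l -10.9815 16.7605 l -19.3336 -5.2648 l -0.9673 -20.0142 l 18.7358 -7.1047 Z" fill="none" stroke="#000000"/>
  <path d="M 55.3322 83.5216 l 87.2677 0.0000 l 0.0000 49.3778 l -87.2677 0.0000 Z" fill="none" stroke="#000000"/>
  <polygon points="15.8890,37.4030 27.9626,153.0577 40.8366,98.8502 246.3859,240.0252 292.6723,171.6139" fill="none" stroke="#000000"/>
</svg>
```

1 u = 1 mm; y_m = 248.4514 − y.

[1] `<polygon>` rectangle, #000000→score S585 F2117: (113.7073,127.5316) → (217.6495,127.5316) → (217.6495,43.2666) → (113.7073,43.2666) → (113.7073,127.5316) (closed)

[2] `<path>` rectangle, #000000→score S585 F2117: (70.9368,201.3929) → (92.0700,201.3929) → (92.0700,188.4261) → (70.9368,188.4261) → (70.9368,201.3929) (closed)

[3] `<path>` regular polygon, #000000→score S585 F2117: (108.2235,26.3795) → (97.2420,9.6190) → (77.9084,14.8838) → (76.9411,34.8980) → (95.6769,42.0027) → (108.2235,26.3795) (closed)

[4] `<path>` rectangle, #000000→score S585 F2117: (55.3322,164.9298) → (142.5999,164.9298) → (142.5999,115.5520) → (55.3322,115.5520) → (55.3322,164.9298) (closed)

[5] `<polygon>` closed polygon, #000000→score S585 F2117: (15.8890,211.0484) → (27.9626,95.3937) → (40.8366,149.6012) → (246.3859,8.4262) → (292.6723,76.8375) → (15.8890,211.0484) (closed)

G21
G90
G0 X113.7073 Y127.5316
M3 S585
G1 X217.6495 Y127.5316 F2117
G1 X217.6495 Y43.2666
G1 X113.7073 Y43.2666
G1 X113.7073 Y127.5316
M5
G0 X70.9368 Y201.3929
M3 S585
G1 X92.0700 Y201.3929 F2117
G1 X92.0700 Y188.4261
G1 X70.9368 Y188.4261
G1 X70.9368 Y201.3929
M5
G0 X108.2235 Y26.3795
M3 S585
G1 X97.2420 Y9.6190 F2117
G1 X77.9084 Y14.8838
G1 X76.9411 Y34.8980
G1 X95.6769 Y42.0027
G1 X108.2235 Y26.3795
M5
G0 X55.3322 Y164.9298
M3 S585
G1 X142.5999 Y164.9298 F2117
G1 X142.5999 Y115.5520
G1 X55.3322 Y115.5520
G1 X55.3322 Y164.9298
M5
G0 X15.8890 Y211.0484
M3 S585
G1 X27.9626 Y95.3937 F2117
G1 X40.8366 Y149.6012
G1 X246.3859 Y8.4262
G1 X292.6723 Y76.8375
G1 X15.8890 Y211.0484
M5
G0 X0.0000 Y0.0000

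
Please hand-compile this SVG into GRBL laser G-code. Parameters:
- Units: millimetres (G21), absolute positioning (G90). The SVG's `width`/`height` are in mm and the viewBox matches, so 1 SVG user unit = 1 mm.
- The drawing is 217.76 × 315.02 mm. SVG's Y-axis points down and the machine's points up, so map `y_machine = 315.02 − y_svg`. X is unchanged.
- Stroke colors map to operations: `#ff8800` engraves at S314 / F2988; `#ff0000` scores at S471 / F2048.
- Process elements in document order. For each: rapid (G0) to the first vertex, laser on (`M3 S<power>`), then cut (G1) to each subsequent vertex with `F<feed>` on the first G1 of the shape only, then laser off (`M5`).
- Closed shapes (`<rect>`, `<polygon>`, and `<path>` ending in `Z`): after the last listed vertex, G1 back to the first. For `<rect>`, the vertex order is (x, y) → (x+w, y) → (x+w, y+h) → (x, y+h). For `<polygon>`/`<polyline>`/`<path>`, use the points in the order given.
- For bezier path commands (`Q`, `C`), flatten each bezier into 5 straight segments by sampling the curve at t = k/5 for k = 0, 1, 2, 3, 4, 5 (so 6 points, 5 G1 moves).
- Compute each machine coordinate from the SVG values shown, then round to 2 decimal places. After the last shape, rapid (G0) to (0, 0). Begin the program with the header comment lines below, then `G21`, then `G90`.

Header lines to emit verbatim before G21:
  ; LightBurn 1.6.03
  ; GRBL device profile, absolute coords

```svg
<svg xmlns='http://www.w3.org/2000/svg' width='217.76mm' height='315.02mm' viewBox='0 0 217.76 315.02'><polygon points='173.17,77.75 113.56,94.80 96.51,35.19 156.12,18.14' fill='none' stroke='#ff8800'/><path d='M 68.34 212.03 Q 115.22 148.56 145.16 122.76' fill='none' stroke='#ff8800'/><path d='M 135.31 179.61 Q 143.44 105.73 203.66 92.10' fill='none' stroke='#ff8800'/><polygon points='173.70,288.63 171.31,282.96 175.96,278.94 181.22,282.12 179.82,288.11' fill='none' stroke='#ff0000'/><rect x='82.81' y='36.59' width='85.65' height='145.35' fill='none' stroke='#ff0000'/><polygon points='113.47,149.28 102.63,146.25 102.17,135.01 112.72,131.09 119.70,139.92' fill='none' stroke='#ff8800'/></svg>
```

; LightBurn 1.6.03
; GRBL device profile, absolute coords
G21
G90
G0 X173.17 Y237.27
M3 S314
G1 X113.56 Y220.22 F2988
G1 X96.51 Y279.83
G1 X156.12 Y296.88
G1 X173.17 Y237.27
M5
G0 X68.34 Y102.99
M3 S314
G1 X86.41 Y126.87 F2988
G1 X103.13 Y147.74
G1 X118.50 Y165.59
G1 X132.51 Y180.43
G1 X145.16 Y192.26
M5
G0 X135.31 Y135.41
M3 S314
G1 X140.65 Y162.55 F2988
G1 X150.15 Y184.87
G1 X163.82 Y202.38
G1 X181.66 Y215.06
G1 X203.66 Y222.92
M5
G0 X173.70 Y26.39
M3 S471
G1 X171.31 Y32.06 F2048
G1 X175.96 Y36.08
G1 X181.22 Y32.90
G1 X179.82 Y26.91
G1 X173.70 Y26.39
M5
G0 X82.81 Y278.43
M3 S471
G1 X168.46 Y278.43 F2048
G1 X168.46 Y133.08
G1 X82.81 Y133.08
G1 X82.81 Y278.43
M5
G0 X113.47 Y165.74
M3 S314
G1 X102.63 Y168.77 F2988
G1 X102.17 Y180.01
G1 X112.72 Y183.93
G1 X119.70 Y175.10
G1 X113.47 Y165.74
M5
G0 X0.00 Y0.00

viewBox `0 0 217.76 315.02` with mm width/height → 1 unit = 1 mm. Flip: y_m = 315.02 − y_svg.

**Shape 1** — `<polygon>` regular polygon, stroke `#ff8800` → engrave (S314, F2988). Machine vertices: (173.17,237.27) → (113.56,220.22) → (96.51,279.83) → (156.12,296.88) → (173.17,237.27). Closed: final G1 returns to the first vertex.

**Shape 2** — `<path>` quadratic bezier, stroke `#ff8800` → engrave (S314, F2988). Control points (SVG): P0=(68.34,212.03), P1=(115.22,148.56), P2=(145.16,122.76); sampled at t=k/5. Machine vertices: (68.34,102.99) → (86.41,126.87) → (103.13,147.74) → (118.50,165.59) → (132.51,180.43) → (145.16,192.26). Open path.

**Shape 3** — `<path>` quadratic bezier, stroke `#ff8800` → engrave (S314, F2988). Control points (SVG): P0=(135.31,179.61), P1=(143.44,105.73), P2=(203.66,92.10); sampled at t=k/5. Machine vertices: (135.31,135.41) → (140.65,162.55) → (150.15,184.87) → (163.82,202.38) → (181.66,215.06) → (203.66,222.92). Open path.

**Shape 4** — `<polygon>` regular polygon, stroke `#ff0000` → score (S471, F2048). Machine vertices: (173.70,26.39) → (171.31,32.06) → (175.96,36.08) → (181.22,32.90) → (179.82,26.91) → (173.70,26.39). Closed: final G1 returns to the first vertex.

**Shape 5** — `<rect>` rectangle, stroke `#ff0000` → score (S471, F2048). Machine vertices: (82.81,278.43) → (168.46,278.43) → (168.46,133.08) → (82.81,133.08) → (82.81,278.43). Closed: final G1 returns to the first vertex.

**Shape 6** — `<polygon>` regular polygon, stroke `#ff8800` → engrave (S314, F2988). Machine vertices: (113.47,165.74) → (102.63,168.77) → (102.17,180.01) → (112.72,183.93) → (119.70,175.10) → (113.47,165.74). Closed: final G1 returns to the first vertex.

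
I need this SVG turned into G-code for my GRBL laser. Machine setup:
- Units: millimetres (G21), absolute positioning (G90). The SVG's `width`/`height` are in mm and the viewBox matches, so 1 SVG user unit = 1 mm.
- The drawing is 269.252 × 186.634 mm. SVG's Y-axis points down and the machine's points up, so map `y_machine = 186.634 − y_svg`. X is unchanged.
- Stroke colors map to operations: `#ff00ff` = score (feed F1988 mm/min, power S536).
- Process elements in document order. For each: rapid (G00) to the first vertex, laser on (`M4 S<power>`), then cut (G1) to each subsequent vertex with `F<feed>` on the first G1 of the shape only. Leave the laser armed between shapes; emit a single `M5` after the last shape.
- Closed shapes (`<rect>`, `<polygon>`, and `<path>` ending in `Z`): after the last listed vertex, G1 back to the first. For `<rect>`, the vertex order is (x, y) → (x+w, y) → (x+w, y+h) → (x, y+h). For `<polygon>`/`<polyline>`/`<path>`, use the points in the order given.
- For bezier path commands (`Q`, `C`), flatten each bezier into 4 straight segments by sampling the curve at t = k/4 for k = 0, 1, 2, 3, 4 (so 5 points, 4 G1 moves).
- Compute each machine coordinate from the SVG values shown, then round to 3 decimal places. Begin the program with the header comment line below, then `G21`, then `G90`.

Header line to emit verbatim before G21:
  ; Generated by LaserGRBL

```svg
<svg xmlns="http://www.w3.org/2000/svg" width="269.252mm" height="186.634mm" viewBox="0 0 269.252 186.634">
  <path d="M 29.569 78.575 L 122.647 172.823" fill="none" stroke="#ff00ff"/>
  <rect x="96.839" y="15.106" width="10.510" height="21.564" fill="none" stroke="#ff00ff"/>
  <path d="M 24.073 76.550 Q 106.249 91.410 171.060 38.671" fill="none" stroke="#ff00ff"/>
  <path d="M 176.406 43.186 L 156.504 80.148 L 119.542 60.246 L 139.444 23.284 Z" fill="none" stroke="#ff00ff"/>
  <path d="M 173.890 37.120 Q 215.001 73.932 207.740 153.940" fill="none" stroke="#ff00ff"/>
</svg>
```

; Generated by LaserGRBL
G21
G90
G00 X29.569 Y108.059
M4 S536
G1 X122.647 Y13.811 F1988
G00 X96.839 Y171.528
M4 S536
G1 X107.349 Y171.528 F1988
G1 X107.349 Y149.964
G1 X96.839 Y149.964
G1 X96.839 Y171.528
G00 X24.073 Y110.084
M4 S536
G1 X64.076 Y106.879 F1988
G1 X101.908 Y112.124
G1 X137.569 Y125.818
G1 X171.060 Y147.963
G00 X176.406 Y143.448
M4 S536
G1 X156.504 Y106.486 F1988
G1 X119.542 Y126.388
G1 X139.444 Y163.350
G1 X176.406 Y143.448
G00 X173.890 Y149.514
M4 S536
G1 X191.422 Y128.408 F1988
G1 X202.908 Y101.903
G1 X208.347 Y69.998
G1 X207.740 Y32.694
M5

Since the viewBox matches the mm dimensions, user units are millimetres directly. The only transform is the Y-flip y_m = 186.634 − y_svg.

Shape 1 is a line segment drawn with `<path>`. Its stroke #ff00ff means score at S536, F1988. After flipping Y the toolpath is (29.569,108.059) → (122.647,13.811).

Shape 2 is a rectangle drawn with `<rect>`. Its stroke #ff00ff means score at S536, F1988. After flipping Y the toolpath is (96.839,171.528) → (107.349,171.528) → (107.349,149.964) → (96.839,149.964) → (96.839,171.528), returning to the start.

Shape 3 is a quadratic bezier drawn with `<path>`. Its stroke #ff00ff means score at S536, F1988. After flipping Y the toolpath is (24.073,110.084) → (64.076,106.879) → (101.908,112.124) → (137.569,125.818) → (171.060,147.963).

Shape 4 is a regular polygon drawn with `<path>`. Its stroke #ff00ff means score at S536, F1988. After flipping Y the toolpath is (176.406,143.448) → (156.504,106.486) → (119.542,126.388) → (139.444,163.350) → (176.406,143.448), returning to the start.

Shape 5 is a quadratic bezier drawn with `<path>`. Its stroke #ff00ff means score at S536, F1988. After flipping Y the toolpath is (173.890,149.514) → (191.422,128.408) → (202.908,101.903) → (208.347,69.998) → (207.740,32.694).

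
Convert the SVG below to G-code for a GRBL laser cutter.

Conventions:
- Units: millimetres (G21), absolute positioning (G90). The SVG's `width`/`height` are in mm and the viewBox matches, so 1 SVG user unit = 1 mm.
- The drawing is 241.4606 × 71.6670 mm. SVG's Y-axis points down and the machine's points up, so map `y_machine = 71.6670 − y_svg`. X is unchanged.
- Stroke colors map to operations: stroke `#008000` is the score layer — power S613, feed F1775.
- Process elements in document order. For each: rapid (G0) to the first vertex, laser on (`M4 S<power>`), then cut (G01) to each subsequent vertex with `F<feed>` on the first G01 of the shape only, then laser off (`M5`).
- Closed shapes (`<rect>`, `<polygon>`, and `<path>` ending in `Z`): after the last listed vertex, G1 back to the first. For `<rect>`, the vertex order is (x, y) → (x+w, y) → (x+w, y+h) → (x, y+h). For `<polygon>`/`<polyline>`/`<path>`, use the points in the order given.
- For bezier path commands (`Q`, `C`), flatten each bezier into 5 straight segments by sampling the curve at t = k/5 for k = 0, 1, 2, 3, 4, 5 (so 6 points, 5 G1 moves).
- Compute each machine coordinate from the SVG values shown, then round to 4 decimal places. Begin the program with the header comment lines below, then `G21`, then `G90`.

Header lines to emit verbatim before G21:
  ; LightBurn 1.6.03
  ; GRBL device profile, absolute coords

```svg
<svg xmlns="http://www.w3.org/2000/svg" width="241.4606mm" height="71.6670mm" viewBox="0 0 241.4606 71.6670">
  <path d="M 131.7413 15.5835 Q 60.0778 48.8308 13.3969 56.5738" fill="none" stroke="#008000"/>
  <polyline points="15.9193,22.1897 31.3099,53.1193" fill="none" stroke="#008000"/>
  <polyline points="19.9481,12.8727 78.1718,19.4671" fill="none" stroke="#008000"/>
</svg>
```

; LightBurn 1.6.03
; GRBL device profile, absolute coords
G21
G90
G0 X131.7413 Y56.0835
M4 S613
G01 X104.0752 Y43.8048 F1775
G01 X78.4077 Y33.5663
G01 X54.7388 Y25.3683
G01 X33.0686 Y19.2106
G01 X13.3969 Y15.0932
M5
G0 X15.9193 Y49.4773
M4 S613
G01 X31.3099 Y18.5477 F1775
M5
G0 X19.9481 Y58.7943
M4 S613
G01 X78.1718 Y52.1999 F1775
M5

1 u = 1 mm; y_m = 71.6670 − y.

[1] `<path>` quadratic bezier, #008000→score S613 F1775: (131.7413,56.0835) → (104.0752,43.8048) → (78.4077,33.5663) → (54.7388,25.3683) → (33.0686,19.2106) → (13.3969,15.0932)

[2] `<polyline>` line segment, #008000→score S613 F1775: (15.9193,49.4773) → (31.3099,18.5477)

[3] `<polyline>` line segment, #008000→score S613 F1775: (19.9481,58.7943) → (78.1718,52.1999)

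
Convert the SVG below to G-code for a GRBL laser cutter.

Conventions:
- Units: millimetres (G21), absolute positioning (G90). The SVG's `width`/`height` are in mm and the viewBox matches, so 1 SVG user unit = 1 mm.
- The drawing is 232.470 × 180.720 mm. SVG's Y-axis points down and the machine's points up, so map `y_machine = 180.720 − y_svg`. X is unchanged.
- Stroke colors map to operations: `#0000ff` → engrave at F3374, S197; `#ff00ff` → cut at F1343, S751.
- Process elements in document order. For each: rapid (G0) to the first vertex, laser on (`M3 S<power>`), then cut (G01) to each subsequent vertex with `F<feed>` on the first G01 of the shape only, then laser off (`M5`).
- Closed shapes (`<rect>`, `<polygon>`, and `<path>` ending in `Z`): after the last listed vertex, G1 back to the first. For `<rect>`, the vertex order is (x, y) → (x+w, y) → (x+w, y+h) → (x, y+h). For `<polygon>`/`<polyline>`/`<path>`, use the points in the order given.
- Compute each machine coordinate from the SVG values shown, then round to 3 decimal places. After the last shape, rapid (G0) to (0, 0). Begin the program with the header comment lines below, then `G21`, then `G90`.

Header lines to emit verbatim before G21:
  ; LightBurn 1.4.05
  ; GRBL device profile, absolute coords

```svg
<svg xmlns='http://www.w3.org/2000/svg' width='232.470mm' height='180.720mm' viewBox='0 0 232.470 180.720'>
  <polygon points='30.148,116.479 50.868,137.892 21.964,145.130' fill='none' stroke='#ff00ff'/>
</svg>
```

viewBox `0 0 232.470 180.720` with mm width/height → 1 unit = 1 mm. Flip: y_m = 180.720 − y_svg.

**Shape 1** — `<polygon>` regular polygon, stroke `#ff00ff` → cut (S751, F1343). Machine vertices: (30.148,64.241) → (50.868,42.828) → (21.964,35.590) → (30.148,64.241). Closed: final G1 returns to the first vertex.

; LightBurn 1.4.05
; GRBL device profile, absolute coords
G21
G90
G0 X30.148 Y64.241
M3 S751
G01 X50.868 Y42.828 F1343
G01 X21.964 Y35.590
G01 X30.148 Y64.241
M5
G0 X0.000 Y0.000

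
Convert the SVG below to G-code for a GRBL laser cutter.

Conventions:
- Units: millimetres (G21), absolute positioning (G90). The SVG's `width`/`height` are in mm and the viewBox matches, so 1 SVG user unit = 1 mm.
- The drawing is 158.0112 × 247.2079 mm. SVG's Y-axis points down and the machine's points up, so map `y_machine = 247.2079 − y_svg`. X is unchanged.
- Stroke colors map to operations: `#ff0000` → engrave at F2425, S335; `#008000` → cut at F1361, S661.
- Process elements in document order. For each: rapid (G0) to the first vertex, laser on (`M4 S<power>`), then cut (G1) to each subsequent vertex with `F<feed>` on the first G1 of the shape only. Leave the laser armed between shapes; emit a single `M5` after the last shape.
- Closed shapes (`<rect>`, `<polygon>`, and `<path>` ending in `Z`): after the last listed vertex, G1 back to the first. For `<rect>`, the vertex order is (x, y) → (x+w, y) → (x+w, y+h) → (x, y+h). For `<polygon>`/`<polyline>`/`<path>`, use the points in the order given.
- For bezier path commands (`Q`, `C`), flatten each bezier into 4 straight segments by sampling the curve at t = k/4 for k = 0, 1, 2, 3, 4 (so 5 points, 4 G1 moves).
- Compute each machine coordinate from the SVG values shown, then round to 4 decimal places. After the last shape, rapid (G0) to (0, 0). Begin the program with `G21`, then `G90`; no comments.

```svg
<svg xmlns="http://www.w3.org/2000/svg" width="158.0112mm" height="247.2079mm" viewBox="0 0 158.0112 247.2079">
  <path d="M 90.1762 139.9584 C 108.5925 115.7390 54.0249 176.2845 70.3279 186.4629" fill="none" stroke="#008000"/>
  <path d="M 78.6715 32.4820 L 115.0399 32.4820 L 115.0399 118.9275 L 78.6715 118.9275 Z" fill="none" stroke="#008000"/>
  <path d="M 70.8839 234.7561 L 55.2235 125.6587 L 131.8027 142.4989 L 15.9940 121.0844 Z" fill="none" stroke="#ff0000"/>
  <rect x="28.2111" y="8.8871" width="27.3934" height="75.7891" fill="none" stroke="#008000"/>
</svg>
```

viewBox `0 0 158.0112 247.2079` with mm width/height → 1 unit = 1 mm. Flip: y_m = 247.2079 − y_svg.

**Shape 1** — `<path>` cubic bezier, stroke `#008000` → cut (S661, F1361). Control points (SVG): P0=(90.1762,139.9584), P1=(108.5925,115.7390), P2=(54.0249,176.2845), P3=(70.3279,186.4629); sampled at t=k/4. Machine vertices: (90.1762,107.2495) → (92.5517,111.6321) → (81.0445,96.8964) → (69.1412,75.7112) → (70.3279,60.7450). Open path.

**Shape 2** — `<path>` rectangle, stroke `#008000` → cut (S661, F1361). Machine vertices: (78.6715,214.7259) → (115.0399,214.7259) → (115.0399,128.2804) → (78.6715,128.2804) → (78.6715,214.7259). Closed: final G1 returns to the first vertex.

**Shape 3** — `<path>` closed polygon, stroke `#ff0000` → engrave (S335, F2425). Machine vertices: (70.8839,12.4518) → (55.2235,121.5492) → (131.8027,104.7090) → (15.9940,126.1235) → (70.8839,12.4518). Closed: final G1 returns to the first vertex.

**Shape 4** — `<rect>` rectangle, stroke `#008000` → cut (S661, F1361). Machine vertices: (28.2111,238.3208) → (55.6045,238.3208) → (55.6045,162.5317) → (28.2111,162.5317) → (28.2111,238.3208). Closed: final G1 returns to the first vertex.

G21
G90
G0 X90.1762 Y107.2495
M4 S661
G1 X92.5517 Y111.6321 F1361
G1 X81.0445 Y96.8964
G1 X69.1412 Y75.7112
G1 X70.3279 Y60.7450
G0 X78.6715 Y214.7259
M4 S661
G1 X115.0399 Y214.7259 F1361
G1 X115.0399 Y128.2804
G1 X78.6715 Y128.2804
G1 X78.6715 Y214.7259
G0 X70.8839 Y12.4518
M4 S335
G1 X55.2235 Y121.5492 F2425
G1 X131.8027 Y104.7090
G1 X15.9940 Y126.1235
G1 X70.8839 Y12.4518
G0 X28.2111 Y238.3208
M4 S661
G1 X55.6045 Y238.3208 F1361
G1 X55.6045 Y162.5317
G1 X28.2111 Y162.5317
G1 X28.2111 Y238.3208
M5
G0 X0.0000 Y0.0000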